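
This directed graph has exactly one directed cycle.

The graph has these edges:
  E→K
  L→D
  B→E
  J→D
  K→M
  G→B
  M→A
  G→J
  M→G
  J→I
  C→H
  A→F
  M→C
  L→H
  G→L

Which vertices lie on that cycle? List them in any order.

B, E, G, K, M

DFS with gray/black marking from M:
M gray
  A gray
    F gray
    F black
  A black
  G gray
    L gray
      D gray
      D black
      H gray
      H black
    L black
    J gray
      J→D: D black — skip
      I gray
      I black
    J black
    B gray
      E gray
        K gray
          K→M: M is gray → back edge
Back edge closes the cycle M → G → B → E → K → M; its vertices are {B, E, G, K, M}.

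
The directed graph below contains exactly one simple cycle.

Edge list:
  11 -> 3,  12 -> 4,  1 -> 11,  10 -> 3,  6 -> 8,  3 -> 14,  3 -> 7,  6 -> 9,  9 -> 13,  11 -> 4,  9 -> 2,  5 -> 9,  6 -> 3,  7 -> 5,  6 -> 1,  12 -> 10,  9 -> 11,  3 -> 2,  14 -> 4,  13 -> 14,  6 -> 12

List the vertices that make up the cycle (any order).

3, 5, 7, 9, 11

DFS with gray/black marking from 9:
9 gray
  2 gray
  2 black
  13 gray
    14 gray
      4 gray
      4 black
    14 black
  13 black
  11 gray
    11→4: 4 black — skip
    3 gray
      3→2: 2 black — skip
      7 gray
        5 gray
          5→9: 9 is gray → back edge
Back edge closes the cycle 9 → 11 → 3 → 7 → 5 → 9; its vertices are {3, 5, 7, 9, 11}.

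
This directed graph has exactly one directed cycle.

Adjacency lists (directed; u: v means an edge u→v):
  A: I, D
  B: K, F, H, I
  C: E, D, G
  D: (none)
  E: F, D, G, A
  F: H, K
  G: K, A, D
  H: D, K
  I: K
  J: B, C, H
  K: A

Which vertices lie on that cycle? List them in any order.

A, I, K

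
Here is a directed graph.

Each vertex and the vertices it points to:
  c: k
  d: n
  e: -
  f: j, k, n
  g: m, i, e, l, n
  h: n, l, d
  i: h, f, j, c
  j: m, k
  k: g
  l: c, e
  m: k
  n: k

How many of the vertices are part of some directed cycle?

11

A vertex is on a directed cycle iff it belongs to a strongly connected component of size ≥ 2 (or has a self-loop).
The vertices on cycles are {c, d, f, g, h, i, j, k, l, m, n} — 11 in total.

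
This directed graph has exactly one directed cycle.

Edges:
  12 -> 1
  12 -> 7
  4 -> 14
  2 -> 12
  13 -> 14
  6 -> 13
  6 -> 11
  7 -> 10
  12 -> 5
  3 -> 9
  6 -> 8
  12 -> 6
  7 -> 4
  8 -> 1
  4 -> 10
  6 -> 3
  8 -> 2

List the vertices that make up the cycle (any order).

2, 6, 8, 12

DFS with gray/black marking from 12:
12 gray
  1 gray
  1 black
  7 gray
    4 gray
      14 gray
      14 black
      10 gray
      10 black
    4 black
    7→10: 10 black — skip
  7 black
  5 gray
  5 black
  6 gray
    13 gray
      13→14: 14 black — skip
    13 black
    11 gray
    11 black
    3 gray
      9 gray
      9 black
    3 black
    8 gray
      2 gray
        2→12: 12 is gray → back edge
Back edge closes the cycle 12 → 6 → 8 → 2 → 12; its vertices are {2, 6, 8, 12}.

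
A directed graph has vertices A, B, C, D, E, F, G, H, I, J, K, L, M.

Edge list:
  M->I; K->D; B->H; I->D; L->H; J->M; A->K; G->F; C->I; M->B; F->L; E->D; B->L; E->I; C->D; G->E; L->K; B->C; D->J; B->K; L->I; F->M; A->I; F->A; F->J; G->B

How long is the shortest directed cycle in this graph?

For each vertex v, BFS finds the shortest path from v back to v.
The shortest such closed walk is J → M → I → D → J, length 4.

4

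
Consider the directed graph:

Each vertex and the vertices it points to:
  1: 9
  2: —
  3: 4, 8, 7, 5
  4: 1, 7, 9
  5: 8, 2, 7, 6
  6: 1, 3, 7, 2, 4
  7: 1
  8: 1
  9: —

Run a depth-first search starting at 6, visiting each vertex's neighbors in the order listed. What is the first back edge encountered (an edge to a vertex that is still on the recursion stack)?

5→6

DFS from 6 (visiting each vertex's neighbors in the order listed); mark gray on enter, black on exit:
6 gray
  1 gray
    9 gray
    9 black
  1 black
  3 gray
    4 gray
      4→1: 1 black — skip
      7 gray
        7→1: 1 black — skip
      7 black
      4→9: 9 black — skip
    4 black
    8 gray
      8→1: 1 black — skip
    8 black
    3→7: 7 black — skip
    5 gray
      5→8: 8 black — skip
      2 gray
      2 black
      5→7: 7 black — skip
      5→6: 6 is gray → back edge
First back edge: 5 → 6.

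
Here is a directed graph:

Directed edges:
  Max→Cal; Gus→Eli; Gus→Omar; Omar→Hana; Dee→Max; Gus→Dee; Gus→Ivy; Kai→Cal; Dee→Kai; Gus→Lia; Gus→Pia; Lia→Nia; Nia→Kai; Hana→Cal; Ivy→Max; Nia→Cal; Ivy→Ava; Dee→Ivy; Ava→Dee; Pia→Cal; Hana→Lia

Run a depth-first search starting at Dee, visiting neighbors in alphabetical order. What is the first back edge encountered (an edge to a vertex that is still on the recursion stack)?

DFS from Dee (visiting neighbors in alphabetical order); mark gray on enter, black on exit:
Dee gray
  Ivy gray
    Ava gray
      Ava→Dee: Dee is gray → back edge
First back edge: Ava → Dee.

Ava→Dee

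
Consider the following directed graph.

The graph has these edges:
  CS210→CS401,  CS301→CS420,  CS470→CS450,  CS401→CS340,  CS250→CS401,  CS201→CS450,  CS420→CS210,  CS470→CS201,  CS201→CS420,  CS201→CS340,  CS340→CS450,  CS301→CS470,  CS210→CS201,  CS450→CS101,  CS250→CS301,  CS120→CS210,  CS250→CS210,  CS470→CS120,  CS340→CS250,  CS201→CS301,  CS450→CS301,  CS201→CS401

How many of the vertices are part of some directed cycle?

10

A vertex is on a directed cycle iff it belongs to a strongly connected component of size ≥ 2 (or has a self-loop).
The vertices on cycles are {CS120, CS201, CS210, CS250, CS301, CS340, CS401, CS420, CS450, CS470} — 10 in total.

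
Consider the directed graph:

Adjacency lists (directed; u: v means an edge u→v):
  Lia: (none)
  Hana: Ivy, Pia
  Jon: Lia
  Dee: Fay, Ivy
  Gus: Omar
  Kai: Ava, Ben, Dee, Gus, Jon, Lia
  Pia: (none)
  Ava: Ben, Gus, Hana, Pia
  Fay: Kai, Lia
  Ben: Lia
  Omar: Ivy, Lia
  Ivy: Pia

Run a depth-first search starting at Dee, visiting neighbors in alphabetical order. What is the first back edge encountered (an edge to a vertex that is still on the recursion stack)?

DFS from Dee (visiting neighbors in alphabetical order); mark gray on enter, black on exit:
Dee gray
  Fay gray
    Kai gray
      Ava gray
        Ben gray
          Lia gray
          Lia black
        Ben black
        Gus gray
          Omar gray
            Ivy gray
              Pia gray
              Pia black
            Ivy black
            Omar→Lia: Lia black — skip
          Omar black
        Gus black
        Hana gray
          Hana→Ivy: Ivy black — skip
          Hana→Pia: Pia black — skip
        Hana black
        Ava→Pia: Pia black — skip
      Ava black
      Kai→Ben: Ben black — skip
      Kai→Dee: Dee is gray → back edge
First back edge: Kai → Dee.

Kai→Dee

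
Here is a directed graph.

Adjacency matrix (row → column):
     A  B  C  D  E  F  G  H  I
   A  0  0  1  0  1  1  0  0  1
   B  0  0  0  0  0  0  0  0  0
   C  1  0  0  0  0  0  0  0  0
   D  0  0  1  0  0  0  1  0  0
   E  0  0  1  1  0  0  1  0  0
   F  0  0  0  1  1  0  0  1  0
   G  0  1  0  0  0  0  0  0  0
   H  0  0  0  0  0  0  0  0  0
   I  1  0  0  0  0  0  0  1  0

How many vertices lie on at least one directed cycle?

6

A vertex is on a directed cycle iff it belongs to a strongly connected component of size ≥ 2 (or has a self-loop).
The vertices on cycles are {A, C, D, E, F, I} — 6 in total.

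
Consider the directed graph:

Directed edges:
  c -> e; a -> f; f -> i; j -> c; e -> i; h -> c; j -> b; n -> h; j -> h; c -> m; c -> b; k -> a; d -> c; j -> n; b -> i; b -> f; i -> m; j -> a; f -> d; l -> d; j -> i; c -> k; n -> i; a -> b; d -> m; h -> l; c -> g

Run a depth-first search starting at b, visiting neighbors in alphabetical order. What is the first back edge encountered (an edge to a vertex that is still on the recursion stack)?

c->b

DFS from b (visiting neighbors in alphabetical order); mark gray on enter, black on exit:
b gray
  f gray
    d gray
      c gray
        c→b: b is gray → back edge
First back edge: c → b.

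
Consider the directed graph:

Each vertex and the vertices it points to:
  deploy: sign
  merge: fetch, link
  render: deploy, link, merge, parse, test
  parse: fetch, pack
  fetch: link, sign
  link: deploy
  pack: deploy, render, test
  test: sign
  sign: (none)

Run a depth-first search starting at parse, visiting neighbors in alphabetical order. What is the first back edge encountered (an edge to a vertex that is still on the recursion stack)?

DFS from parse (visiting neighbors in alphabetical order); mark gray on enter, black on exit:
parse gray
  fetch gray
    link gray
      deploy gray
        sign gray
        sign black
      deploy black
    link black
    fetch→sign: sign black — skip
  fetch black
  pack gray
    pack→deploy: deploy black — skip
    render gray
      render→deploy: deploy black — skip
      render→link: link black — skip
      merge gray
        merge→fetch: fetch black — skip
        merge→link: link black — skip
      merge black
      render→parse: parse is gray → back edge
First back edge: render → parse.

render->parse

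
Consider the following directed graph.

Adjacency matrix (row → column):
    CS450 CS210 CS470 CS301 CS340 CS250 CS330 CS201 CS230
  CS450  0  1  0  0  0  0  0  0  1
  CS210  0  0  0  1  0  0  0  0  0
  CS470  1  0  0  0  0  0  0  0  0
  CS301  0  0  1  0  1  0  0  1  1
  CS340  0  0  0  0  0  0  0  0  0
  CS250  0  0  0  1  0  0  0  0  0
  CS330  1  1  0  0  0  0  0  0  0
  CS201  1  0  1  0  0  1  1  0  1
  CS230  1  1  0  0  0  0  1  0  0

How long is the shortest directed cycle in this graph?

For each vertex v, BFS finds the shortest path from v back to v.
The shortest such closed walk is CS230 → CS450 → CS230, length 2.

2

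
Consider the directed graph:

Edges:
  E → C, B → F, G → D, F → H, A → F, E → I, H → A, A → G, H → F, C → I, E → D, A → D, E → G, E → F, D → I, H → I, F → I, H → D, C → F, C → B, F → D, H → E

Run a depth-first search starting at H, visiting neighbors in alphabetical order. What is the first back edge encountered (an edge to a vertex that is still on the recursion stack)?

DFS from H (visiting neighbors in alphabetical order); mark gray on enter, black on exit:
H gray
  A gray
    D gray
      I gray
      I black
    D black
    F gray
      F→D: D black — skip
      F→H: H is gray → back edge
First back edge: F → H.

F->H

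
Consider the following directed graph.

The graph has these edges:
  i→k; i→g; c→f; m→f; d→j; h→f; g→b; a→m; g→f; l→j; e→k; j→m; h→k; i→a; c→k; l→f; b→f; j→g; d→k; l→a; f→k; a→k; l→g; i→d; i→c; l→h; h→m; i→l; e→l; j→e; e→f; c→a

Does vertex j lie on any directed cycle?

Yes

j is on a cycle iff j can reach itself via ≥1 edge.
j → e → l → j — yes.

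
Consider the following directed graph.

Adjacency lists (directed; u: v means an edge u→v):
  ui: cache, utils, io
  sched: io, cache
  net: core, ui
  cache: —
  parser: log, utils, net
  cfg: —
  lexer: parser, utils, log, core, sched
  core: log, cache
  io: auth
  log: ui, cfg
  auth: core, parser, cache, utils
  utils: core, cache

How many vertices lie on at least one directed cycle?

8

A vertex is on a directed cycle iff it belongs to a strongly connected component of size ≥ 2 (or has a self-loop).
The vertices on cycles are {io, ui, log, net, auth, core, utils, parser} — 8 in total.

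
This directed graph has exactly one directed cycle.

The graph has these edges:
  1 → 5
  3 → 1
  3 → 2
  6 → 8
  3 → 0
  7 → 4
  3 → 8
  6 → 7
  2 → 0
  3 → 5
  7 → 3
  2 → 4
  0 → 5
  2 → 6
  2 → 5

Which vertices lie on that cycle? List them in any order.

2, 3, 6, 7

DFS with gray/black marking from 7:
7 gray
  3 gray
    8 gray
    8 black
    0 gray
      5 gray
      5 black
    0 black
    2 gray
      2→0: 0 black — skip
      2→5: 5 black — skip
      6 gray
        6→7: 7 is gray → back edge
Back edge closes the cycle 7 → 3 → 2 → 6 → 7; its vertices are {2, 3, 6, 7}.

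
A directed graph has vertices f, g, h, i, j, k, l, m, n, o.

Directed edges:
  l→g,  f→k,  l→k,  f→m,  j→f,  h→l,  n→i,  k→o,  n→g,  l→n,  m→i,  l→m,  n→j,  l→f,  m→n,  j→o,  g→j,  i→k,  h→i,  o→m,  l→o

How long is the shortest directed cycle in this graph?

4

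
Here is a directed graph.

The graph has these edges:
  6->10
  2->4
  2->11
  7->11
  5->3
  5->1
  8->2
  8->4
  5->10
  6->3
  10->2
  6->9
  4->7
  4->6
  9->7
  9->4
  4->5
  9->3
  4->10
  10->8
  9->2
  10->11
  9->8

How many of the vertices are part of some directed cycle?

7

A vertex is on a directed cycle iff it belongs to a strongly connected component of size ≥ 2 (or has a self-loop).
The vertices on cycles are {2, 4, 5, 6, 8, 9, 10} — 7 in total.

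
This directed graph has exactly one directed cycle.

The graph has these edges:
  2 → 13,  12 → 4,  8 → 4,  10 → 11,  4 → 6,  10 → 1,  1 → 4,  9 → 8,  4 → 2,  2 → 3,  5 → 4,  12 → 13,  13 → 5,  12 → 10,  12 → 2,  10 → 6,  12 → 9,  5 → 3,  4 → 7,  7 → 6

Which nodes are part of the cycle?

2, 4, 5, 13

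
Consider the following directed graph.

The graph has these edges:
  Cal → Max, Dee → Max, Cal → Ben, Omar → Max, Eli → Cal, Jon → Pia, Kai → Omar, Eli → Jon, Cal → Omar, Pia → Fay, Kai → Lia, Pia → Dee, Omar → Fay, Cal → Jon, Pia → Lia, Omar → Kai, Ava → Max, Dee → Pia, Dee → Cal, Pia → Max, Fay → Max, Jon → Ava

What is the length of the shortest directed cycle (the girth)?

For each vertex v, BFS finds the shortest path from v back to v.
The shortest such closed walk is Pia → Dee → Pia, length 2.

2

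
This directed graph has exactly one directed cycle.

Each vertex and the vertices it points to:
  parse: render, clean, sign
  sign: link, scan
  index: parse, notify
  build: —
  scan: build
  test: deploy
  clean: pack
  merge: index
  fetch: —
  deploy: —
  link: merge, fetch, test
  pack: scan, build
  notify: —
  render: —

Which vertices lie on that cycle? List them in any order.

DFS with gray/black marking from index:
index gray
  parse gray
    render gray
    render black
    clean gray
      pack gray
        scan gray
          build gray
          build black
        scan black
        pack→build: build black — skip
      pack black
    clean black
    sign gray
      link gray
        merge gray
          merge→index: index is gray → back edge
Back edge closes the cycle index → parse → sign → link → merge → index; its vertices are {link, sign, index, merge, parse}.

link, sign, index, merge, parse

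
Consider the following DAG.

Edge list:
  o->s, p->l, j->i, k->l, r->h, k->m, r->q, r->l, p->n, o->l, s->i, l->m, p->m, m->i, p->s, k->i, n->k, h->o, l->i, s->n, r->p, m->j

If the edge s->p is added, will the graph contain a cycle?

Adding s→p creates a cycle iff p can already reach s.
Path from p: p → s.
So p → … → s → p is a cycle.

Yes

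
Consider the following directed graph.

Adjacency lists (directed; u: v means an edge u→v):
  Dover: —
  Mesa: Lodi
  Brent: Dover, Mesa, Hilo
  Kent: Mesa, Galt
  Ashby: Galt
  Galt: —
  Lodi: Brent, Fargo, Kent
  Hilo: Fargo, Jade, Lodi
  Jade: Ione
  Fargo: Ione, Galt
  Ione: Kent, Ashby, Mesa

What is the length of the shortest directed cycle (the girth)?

For each vertex v, BFS finds the shortest path from v back to v.
The shortest such closed walk is Hilo → Lodi → Brent → Hilo, length 3.

3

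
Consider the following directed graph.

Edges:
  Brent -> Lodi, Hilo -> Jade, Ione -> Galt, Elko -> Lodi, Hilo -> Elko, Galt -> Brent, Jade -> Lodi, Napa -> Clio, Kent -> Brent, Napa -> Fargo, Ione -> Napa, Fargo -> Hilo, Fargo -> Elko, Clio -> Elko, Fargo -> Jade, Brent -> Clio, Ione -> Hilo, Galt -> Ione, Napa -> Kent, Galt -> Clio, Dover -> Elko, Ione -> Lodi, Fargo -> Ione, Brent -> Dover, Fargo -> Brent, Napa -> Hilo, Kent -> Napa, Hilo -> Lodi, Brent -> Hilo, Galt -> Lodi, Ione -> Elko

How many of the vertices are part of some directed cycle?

5

A vertex is on a directed cycle iff it belongs to a strongly connected component of size ≥ 2 (or has a self-loop).
The vertices on cycles are {Galt, Ione, Kent, Napa, Fargo} — 5 in total.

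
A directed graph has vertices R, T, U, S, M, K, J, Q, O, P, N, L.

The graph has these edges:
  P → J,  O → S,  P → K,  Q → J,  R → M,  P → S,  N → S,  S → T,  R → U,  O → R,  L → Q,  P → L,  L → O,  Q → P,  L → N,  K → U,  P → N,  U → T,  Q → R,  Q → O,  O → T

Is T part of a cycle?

No

T lies on a cycle iff there is a path from T back to itself.
Exploring from T, it never reaches itself; equivalently, its strongly connected component is a singleton.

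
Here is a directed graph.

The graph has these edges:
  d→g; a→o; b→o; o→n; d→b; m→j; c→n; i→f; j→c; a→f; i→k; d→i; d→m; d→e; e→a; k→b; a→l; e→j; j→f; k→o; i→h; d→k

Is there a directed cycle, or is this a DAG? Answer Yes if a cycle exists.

DFS with white/gray/black marking, starting from h:
h gray
h black
a gray
  l gray
  l black
  o gray
    n gray
    n black
  o black
  f gray
  f black
a black
b gray
  b→o: o black — skip
b black
c gray
  c→n: n black — skip
c black
d gray
  e gray
    e→a: a black — skip
    j gray
      j→c: c black — skip
      j→f: f black — skip
    j black
  e black
  k gray
    k→o: o black — skip
    k→b: b black — skip
  k black
  i gray
    i→h: h black — skip
    i→f: f black — skip
    i→k: k black — skip
  i black
  m gray
    m→j: j black — skip
  m black
  d→b: b black — skip
  g gray
  g black
d black
Every edge goes to a white or black vertex — no back edge, so the graph is acyclic.

No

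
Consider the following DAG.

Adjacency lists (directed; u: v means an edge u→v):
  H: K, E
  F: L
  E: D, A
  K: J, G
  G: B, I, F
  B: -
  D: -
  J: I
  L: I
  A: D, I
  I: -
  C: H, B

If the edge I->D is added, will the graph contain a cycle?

No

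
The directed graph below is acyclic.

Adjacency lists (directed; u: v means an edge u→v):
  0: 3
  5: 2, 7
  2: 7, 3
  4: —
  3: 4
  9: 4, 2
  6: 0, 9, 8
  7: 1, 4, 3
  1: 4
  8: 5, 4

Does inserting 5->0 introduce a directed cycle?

Adding 5→0 creates a cycle iff 0 can already reach 5.
Explore from 0: no path reaches 5. The graph stays acyclic.

No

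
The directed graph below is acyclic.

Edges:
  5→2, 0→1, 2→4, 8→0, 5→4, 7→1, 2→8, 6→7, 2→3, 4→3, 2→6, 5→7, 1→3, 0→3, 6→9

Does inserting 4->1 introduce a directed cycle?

No

Adding 4→1 creates a cycle iff 1 can already reach 4.
Explore from 1: no path reaches 4. The graph stays acyclic.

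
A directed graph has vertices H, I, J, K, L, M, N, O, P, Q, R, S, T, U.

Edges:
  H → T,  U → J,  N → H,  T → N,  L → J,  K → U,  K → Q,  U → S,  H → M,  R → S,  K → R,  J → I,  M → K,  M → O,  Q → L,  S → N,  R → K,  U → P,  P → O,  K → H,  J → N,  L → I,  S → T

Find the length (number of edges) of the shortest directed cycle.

For each vertex v, BFS finds the shortest path from v back to v.
The shortest such closed walk is R → K → R, length 2.

2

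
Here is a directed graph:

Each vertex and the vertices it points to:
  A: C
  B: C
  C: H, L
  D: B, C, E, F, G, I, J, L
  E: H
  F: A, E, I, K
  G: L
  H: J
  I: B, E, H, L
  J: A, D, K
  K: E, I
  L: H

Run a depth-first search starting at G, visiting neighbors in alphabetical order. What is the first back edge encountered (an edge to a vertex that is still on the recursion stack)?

DFS from G (visiting neighbors in alphabetical order); mark gray on enter, black on exit:
G gray
  L gray
    H gray
      J gray
        A gray
          C gray
            C→H: H is gray → back edge
First back edge: C → H.

C->H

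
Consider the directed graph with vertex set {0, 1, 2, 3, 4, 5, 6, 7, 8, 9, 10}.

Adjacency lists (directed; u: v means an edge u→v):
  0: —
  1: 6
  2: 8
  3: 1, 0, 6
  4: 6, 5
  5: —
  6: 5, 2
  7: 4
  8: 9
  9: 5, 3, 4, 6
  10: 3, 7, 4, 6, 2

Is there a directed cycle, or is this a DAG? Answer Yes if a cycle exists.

DFS with white/gray/black marking, starting from 6:
6 gray
  5 gray
  5 black
  2 gray
    8 gray
      9 gray
        9→5: 5 black — skip
        3 gray
          1 gray
            1→6: 6 is gray → back edge
Back edge found, so a cycle exists: 6 → 2 → 8 → 9 → 3 → 1 → 6.

Yes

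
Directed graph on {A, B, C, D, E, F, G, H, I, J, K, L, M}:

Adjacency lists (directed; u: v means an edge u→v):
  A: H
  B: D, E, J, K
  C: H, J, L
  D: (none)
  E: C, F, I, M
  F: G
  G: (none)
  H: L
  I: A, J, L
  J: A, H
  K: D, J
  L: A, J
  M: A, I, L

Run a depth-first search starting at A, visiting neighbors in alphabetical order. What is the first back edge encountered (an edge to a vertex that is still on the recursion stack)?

L->A

DFS from A (visiting neighbors in alphabetical order); mark gray on enter, black on exit:
A gray
  H gray
    L gray
      L→A: A is gray → back edge
First back edge: L → A.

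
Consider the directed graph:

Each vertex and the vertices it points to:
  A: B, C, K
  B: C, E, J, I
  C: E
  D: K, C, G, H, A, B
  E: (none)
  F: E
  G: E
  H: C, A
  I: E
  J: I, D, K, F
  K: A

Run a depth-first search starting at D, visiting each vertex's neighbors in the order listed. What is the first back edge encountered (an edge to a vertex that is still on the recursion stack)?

J->D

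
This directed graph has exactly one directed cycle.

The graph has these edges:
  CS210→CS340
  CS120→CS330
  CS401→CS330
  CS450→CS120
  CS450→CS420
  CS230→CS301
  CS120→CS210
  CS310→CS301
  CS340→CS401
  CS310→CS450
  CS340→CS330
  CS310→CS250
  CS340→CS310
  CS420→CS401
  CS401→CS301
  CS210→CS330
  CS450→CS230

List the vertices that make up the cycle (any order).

CS120, CS210, CS310, CS340, CS450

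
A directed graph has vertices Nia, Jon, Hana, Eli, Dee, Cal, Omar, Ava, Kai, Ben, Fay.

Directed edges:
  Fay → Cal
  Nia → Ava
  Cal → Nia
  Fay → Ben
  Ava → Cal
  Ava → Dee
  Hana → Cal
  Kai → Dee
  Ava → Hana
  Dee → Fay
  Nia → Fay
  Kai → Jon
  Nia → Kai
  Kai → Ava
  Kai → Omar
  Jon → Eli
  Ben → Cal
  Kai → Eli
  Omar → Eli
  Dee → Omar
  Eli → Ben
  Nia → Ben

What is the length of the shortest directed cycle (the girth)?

For each vertex v, BFS finds the shortest path from v back to v.
The shortest such closed walk is Nia → Fay → Cal → Nia, length 3.

3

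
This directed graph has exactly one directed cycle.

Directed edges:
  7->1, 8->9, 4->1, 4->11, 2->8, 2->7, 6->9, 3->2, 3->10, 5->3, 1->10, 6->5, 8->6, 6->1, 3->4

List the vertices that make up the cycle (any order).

DFS with gray/black marking from 3:
3 gray
  2 gray
    8 gray
      9 gray
      9 black
      6 gray
        6→9: 9 black — skip
        5 gray
          5→3: 3 is gray → back edge
Back edge closes the cycle 3 → 2 → 8 → 6 → 5 → 3; its vertices are {2, 3, 5, 6, 8}.

2, 3, 5, 6, 8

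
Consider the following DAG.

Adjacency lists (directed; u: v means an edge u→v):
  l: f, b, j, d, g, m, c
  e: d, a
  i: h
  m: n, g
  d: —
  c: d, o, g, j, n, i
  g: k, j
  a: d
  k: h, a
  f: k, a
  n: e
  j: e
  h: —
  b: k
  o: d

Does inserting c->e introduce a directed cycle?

No

Adding c→e creates a cycle iff e can already reach c.
Explore from e: no path reaches c. The graph stays acyclic.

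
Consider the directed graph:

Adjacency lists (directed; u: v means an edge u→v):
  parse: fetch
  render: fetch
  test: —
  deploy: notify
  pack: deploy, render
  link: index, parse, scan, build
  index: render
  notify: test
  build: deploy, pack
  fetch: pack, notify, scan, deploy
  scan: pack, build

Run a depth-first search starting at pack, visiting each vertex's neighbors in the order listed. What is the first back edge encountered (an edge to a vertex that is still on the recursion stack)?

fetch→pack

DFS from pack (visiting each vertex's neighbors in the order listed); mark gray on enter, black on exit:
pack gray
  deploy gray
    notify gray
      test gray
      test black
    notify black
  deploy black
  render gray
    fetch gray
      fetch→pack: pack is gray → back edge
First back edge: fetch → pack.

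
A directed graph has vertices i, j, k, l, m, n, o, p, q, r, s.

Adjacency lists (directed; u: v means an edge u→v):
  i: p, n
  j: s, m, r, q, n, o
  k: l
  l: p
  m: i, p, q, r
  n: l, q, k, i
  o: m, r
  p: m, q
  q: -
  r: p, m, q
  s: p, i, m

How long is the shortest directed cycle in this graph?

2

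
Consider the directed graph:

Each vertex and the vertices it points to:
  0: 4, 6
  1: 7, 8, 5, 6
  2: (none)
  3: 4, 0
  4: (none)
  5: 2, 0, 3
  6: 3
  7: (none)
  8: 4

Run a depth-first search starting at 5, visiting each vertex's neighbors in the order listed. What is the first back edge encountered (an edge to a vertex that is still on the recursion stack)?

3->0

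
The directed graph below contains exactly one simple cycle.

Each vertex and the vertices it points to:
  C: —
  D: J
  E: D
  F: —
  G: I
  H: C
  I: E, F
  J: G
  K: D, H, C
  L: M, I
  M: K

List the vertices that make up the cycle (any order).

DFS with gray/black marking from I:
I gray
  E gray
    D gray
      J gray
        G gray
          G→I: I is gray → back edge
Back edge closes the cycle I → E → D → J → G → I; its vertices are {D, E, G, I, J}.

D, E, G, I, J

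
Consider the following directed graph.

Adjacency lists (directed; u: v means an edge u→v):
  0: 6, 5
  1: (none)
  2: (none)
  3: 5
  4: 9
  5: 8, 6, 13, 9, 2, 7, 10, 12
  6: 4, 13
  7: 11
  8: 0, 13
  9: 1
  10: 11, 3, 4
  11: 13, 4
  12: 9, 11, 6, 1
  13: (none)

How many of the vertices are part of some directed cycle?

A vertex is on a directed cycle iff it belongs to a strongly connected component of size ≥ 2 (or has a self-loop).
The vertices on cycles are {0, 3, 5, 8, 10} — 5 in total.

5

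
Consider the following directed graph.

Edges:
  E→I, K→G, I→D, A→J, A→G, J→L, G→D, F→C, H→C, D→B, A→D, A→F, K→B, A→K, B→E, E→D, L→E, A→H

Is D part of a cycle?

Yes

D is on a cycle iff D can reach itself via ≥1 edge.
D → B → E → D — yes.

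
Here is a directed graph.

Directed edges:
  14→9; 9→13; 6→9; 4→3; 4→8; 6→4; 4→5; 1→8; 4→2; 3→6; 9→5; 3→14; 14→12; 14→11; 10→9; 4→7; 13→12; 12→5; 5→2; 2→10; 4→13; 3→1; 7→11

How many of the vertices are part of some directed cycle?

A vertex is on a directed cycle iff it belongs to a strongly connected component of size ≥ 2 (or has a self-loop).
The vertices on cycles are {2, 3, 4, 5, 6, 9, 10, 12, 13} — 9 in total.

9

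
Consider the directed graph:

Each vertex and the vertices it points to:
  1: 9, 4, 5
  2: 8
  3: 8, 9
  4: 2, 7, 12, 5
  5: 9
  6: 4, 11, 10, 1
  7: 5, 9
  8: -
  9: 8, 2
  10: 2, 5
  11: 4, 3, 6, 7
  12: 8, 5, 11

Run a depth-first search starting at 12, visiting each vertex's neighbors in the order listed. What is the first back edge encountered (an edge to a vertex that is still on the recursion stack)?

4→12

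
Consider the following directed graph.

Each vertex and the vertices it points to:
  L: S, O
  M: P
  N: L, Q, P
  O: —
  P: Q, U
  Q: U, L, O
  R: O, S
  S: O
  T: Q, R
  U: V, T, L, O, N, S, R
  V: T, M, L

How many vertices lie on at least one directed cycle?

A vertex is on a directed cycle iff it belongs to a strongly connected component of size ≥ 2 (or has a self-loop).
The vertices on cycles are {M, N, P, Q, T, U, V} — 7 in total.

7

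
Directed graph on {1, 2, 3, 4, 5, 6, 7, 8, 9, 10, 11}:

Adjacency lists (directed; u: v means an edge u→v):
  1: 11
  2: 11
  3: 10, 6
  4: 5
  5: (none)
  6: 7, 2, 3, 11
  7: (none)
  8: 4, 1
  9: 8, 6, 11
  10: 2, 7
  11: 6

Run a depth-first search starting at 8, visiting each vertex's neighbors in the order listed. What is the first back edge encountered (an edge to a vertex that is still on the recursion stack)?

DFS from 8 (visiting each vertex's neighbors in the order listed); mark gray on enter, black on exit:
8 gray
  4 gray
    5 gray
    5 black
  4 black
  1 gray
    11 gray
      6 gray
        7 gray
        7 black
        2 gray
          2→11: 11 is gray → back edge
First back edge: 2 → 11.

2→11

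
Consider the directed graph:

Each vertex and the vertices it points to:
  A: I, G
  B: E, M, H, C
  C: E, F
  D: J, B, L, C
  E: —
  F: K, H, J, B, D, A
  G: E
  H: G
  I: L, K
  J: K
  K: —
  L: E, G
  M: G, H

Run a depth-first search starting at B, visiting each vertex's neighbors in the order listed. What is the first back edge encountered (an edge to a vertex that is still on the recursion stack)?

DFS from B (visiting each vertex's neighbors in the order listed); mark gray on enter, black on exit:
B gray
  E gray
  E black
  M gray
    G gray
      G→E: E black — skip
    G black
    H gray
      H→G: G black — skip
    H black
  M black
  B→H: H black — skip
  C gray
    C→E: E black — skip
    F gray
      K gray
      K black
      F→H: H black — skip
      J gray
        J→K: K black — skip
      J black
      F→B: B is gray → back edge
First back edge: F → B.

F->B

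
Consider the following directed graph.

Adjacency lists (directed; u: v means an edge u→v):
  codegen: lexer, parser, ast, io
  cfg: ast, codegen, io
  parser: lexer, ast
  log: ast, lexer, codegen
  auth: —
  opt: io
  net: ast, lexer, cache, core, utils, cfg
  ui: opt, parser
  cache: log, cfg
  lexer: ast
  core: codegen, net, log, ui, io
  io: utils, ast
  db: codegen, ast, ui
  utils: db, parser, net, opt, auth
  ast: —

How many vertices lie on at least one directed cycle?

11

A vertex is on a directed cycle iff it belongs to a strongly connected component of size ≥ 2 (or has a self-loop).
The vertices on cycles are {db, io, ui, cfg, log, net, opt, core, cache, utils, codegen} — 11 in total.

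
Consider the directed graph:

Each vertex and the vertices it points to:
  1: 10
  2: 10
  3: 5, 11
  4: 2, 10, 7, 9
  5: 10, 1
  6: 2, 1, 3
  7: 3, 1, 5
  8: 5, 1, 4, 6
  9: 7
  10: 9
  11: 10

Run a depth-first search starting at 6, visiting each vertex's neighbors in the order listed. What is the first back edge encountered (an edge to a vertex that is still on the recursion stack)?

5->10

DFS from 6 (visiting each vertex's neighbors in the order listed); mark gray on enter, black on exit:
6 gray
  2 gray
    10 gray
      9 gray
        7 gray
          3 gray
            5 gray
              5→10: 10 is gray → back edge
First back edge: 5 → 10.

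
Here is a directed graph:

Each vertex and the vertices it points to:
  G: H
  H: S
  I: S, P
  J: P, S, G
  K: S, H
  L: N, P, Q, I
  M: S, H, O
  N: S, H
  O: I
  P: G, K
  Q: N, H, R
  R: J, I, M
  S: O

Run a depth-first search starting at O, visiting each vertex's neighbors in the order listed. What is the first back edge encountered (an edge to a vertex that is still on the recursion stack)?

DFS from O (visiting each vertex's neighbors in the order listed); mark gray on enter, black on exit:
O gray
  I gray
    S gray
      S→O: O is gray → back edge
First back edge: S → O.

S→O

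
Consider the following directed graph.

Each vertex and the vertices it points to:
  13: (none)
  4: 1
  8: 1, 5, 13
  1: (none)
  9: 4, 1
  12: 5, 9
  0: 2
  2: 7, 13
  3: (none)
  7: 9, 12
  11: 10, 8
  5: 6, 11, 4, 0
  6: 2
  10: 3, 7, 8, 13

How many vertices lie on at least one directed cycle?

9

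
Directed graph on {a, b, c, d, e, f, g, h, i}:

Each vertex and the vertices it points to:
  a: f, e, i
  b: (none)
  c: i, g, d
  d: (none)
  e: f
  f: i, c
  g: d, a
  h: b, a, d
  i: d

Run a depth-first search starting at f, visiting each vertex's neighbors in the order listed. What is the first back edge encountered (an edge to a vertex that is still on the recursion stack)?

a→f

DFS from f (visiting each vertex's neighbors in the order listed); mark gray on enter, black on exit:
f gray
  i gray
    d gray
    d black
  i black
  c gray
    c→i: i black — skip
    g gray
      g→d: d black — skip
      a gray
        a→f: f is gray → back edge
First back edge: a → f.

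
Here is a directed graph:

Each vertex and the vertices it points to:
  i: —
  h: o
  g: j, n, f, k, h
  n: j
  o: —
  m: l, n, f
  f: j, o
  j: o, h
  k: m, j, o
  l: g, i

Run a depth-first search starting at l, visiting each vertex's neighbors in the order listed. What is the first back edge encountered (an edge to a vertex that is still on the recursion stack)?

m→l

DFS from l (visiting each vertex's neighbors in the order listed); mark gray on enter, black on exit:
l gray
  g gray
    j gray
      o gray
      o black
      h gray
        h→o: o black — skip
      h black
    j black
    n gray
      n→j: j black — skip
    n black
    f gray
      f→j: j black — skip
      f→o: o black — skip
    f black
    k gray
      m gray
        m→l: l is gray → back edge
First back edge: m → l.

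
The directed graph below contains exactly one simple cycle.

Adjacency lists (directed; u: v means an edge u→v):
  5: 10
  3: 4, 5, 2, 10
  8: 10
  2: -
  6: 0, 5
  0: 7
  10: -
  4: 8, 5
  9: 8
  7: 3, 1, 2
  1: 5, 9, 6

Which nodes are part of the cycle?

0, 1, 6, 7

DFS with gray/black marking from 7:
7 gray
  3 gray
    4 gray
      8 gray
        10 gray
        10 black
      8 black
      5 gray
        5→10: 10 black — skip
      5 black
    4 black
    3→5: 5 black — skip
    2 gray
    2 black
    3→10: 10 black — skip
  3 black
  1 gray
    1→5: 5 black — skip
    9 gray
      9→8: 8 black — skip
    9 black
    6 gray
      0 gray
        0→7: 7 is gray → back edge
Back edge closes the cycle 7 → 1 → 6 → 0 → 7; its vertices are {0, 1, 6, 7}.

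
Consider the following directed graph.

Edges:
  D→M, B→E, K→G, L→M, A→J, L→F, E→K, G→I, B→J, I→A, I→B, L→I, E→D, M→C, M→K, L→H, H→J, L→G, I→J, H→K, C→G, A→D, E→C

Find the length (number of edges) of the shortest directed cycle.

5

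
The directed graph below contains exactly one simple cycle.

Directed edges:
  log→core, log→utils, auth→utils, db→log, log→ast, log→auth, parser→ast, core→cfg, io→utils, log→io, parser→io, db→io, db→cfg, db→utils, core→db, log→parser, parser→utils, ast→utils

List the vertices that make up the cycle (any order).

db, log, core

DFS with gray/black marking from log:
log gray
  core gray
    db gray
      db→log: log is gray → back edge
Back edge closes the cycle log → core → db → log; its vertices are {db, log, core}.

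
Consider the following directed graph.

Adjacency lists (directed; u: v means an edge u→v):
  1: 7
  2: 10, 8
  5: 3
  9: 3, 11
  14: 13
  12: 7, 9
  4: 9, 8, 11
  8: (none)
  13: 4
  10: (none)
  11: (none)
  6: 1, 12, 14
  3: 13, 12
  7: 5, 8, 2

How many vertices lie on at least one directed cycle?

A vertex is on a directed cycle iff it belongs to a strongly connected component of size ≥ 2 (or has a self-loop).
The vertices on cycles are {3, 4, 5, 7, 9, 12, 13} — 7 in total.

7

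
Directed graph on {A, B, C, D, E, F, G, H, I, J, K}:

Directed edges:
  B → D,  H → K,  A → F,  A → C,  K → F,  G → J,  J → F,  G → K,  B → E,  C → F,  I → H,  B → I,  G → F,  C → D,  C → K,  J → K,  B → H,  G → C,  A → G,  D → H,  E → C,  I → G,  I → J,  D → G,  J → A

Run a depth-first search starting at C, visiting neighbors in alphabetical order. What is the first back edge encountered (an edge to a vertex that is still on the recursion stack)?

DFS from C (visiting neighbors in alphabetical order); mark gray on enter, black on exit:
C gray
  D gray
    G gray
      G→C: C is gray → back edge
First back edge: G → C.

G->C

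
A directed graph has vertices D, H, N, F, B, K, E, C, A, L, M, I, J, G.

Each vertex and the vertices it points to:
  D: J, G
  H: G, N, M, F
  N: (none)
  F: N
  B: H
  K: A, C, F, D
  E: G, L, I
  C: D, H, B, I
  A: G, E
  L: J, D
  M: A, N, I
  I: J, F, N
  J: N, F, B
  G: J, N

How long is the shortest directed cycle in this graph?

4

For each vertex v, BFS finds the shortest path from v back to v.
The shortest such closed walk is B → H → G → J → B, length 4.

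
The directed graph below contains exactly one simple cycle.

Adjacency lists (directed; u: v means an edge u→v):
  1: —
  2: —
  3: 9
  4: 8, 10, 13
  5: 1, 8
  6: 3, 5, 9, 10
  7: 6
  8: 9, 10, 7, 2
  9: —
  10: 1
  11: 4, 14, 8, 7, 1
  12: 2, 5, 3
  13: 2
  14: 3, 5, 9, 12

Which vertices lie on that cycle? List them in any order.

DFS with gray/black marking from 7:
7 gray
  6 gray
    3 gray
      9 gray
      9 black
    3 black
    5 gray
      1 gray
      1 black
      8 gray
        8→9: 9 black — skip
        10 gray
          10→1: 1 black — skip
        10 black
        8→7: 7 is gray → back edge
Back edge closes the cycle 7 → 6 → 5 → 8 → 7; its vertices are {5, 6, 7, 8}.

5, 6, 7, 8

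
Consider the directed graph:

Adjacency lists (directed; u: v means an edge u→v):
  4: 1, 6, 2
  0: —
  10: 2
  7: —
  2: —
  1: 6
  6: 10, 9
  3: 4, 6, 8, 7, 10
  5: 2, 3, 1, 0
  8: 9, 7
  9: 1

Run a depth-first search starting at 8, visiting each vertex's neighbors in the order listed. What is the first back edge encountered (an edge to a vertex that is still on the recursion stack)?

DFS from 8 (visiting each vertex's neighbors in the order listed); mark gray on enter, black on exit:
8 gray
  9 gray
    1 gray
      6 gray
        10 gray
          2 gray
          2 black
        10 black
        6→9: 9 is gray → back edge
First back edge: 6 → 9.

6→9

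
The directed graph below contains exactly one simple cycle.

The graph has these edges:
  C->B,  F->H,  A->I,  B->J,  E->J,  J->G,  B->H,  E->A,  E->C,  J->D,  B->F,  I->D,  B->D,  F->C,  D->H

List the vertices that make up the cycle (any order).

DFS with gray/black marking from C:
C gray
  B gray
    H gray
    H black
    D gray
      D→H: H black — skip
    D black
    F gray
      F→C: C is gray → back edge
Back edge closes the cycle C → B → F → C; its vertices are {B, C, F}.

B, C, F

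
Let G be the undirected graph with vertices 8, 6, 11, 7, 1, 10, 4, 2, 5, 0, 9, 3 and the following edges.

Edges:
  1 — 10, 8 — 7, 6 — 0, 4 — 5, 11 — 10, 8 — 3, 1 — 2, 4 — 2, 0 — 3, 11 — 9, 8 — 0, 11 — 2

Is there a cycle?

DFS, tracking each vertex's parent; an edge to a visited non-parent vertex closes a cycle.
Start from 10:
visit 10 (parent –)
  visit 11 (parent 10)
    11–10: parent, skip
    visit 2 (parent 11)
      visit 4 (parent 2)
        4–2: parent, skip
        visit 5 (parent 4)
          5–4: parent, skip
      visit 1 (parent 2)
        1–10: 10 visited and ≠ parent → cycle
Cycle: 10 – 11 – 2 – 1 – 10.

Yes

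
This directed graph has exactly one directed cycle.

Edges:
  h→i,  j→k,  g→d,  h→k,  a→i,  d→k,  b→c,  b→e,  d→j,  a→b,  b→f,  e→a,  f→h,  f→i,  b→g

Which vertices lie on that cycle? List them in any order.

a, b, e

DFS with gray/black marking from b:
b gray
  g gray
    d gray
      k gray
      k black
      j gray
        j→k: k black — skip
      j black
    d black
  g black
  e gray
    a gray
      i gray
      i black
      a→b: b is gray → back edge
Back edge closes the cycle b → e → a → b; its vertices are {a, b, e}.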